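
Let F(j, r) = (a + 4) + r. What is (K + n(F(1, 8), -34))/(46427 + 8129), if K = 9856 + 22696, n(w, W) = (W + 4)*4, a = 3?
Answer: 8108/13639 ≈ 0.59447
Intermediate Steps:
F(j, r) = 7 + r (F(j, r) = (3 + 4) + r = 7 + r)
n(w, W) = 16 + 4*W (n(w, W) = (4 + W)*4 = 16 + 4*W)
K = 32552
(K + n(F(1, 8), -34))/(46427 + 8129) = (32552 + (16 + 4*(-34)))/(46427 + 8129) = (32552 + (16 - 136))/54556 = (32552 - 120)*(1/54556) = 32432*(1/54556) = 8108/13639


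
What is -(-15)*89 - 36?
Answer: 1299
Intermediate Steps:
-(-15)*89 - 36 = -15*(-89) - 36 = 1335 - 36 = 1299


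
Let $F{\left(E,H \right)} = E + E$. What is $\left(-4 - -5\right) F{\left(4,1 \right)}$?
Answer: $8$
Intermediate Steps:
$F{\left(E,H \right)} = 2 E$
$\left(-4 - -5\right) F{\left(4,1 \right)} = \left(-4 - -5\right) 2 \cdot 4 = \left(-4 + 5\right) 8 = 1 \cdot 8 = 8$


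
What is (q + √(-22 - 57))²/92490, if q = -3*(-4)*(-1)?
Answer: (12 - I*√79)²/92490 ≈ 0.00070278 - 0.0023064*I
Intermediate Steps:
q = -12 (q = 12*(-1) = -12)
(q + √(-22 - 57))²/92490 = (-12 + √(-22 - 57))²/92490 = (-12 + √(-79))²*(1/92490) = (-12 + I*√79)²*(1/92490) = (-12 + I*√79)²/92490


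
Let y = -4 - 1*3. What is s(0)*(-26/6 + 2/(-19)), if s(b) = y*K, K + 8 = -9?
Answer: -30107/57 ≈ -528.19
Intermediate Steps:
K = -17 (K = -8 - 9 = -17)
y = -7 (y = -4 - 3 = -7)
s(b) = 119 (s(b) = -7*(-17) = 119)
s(0)*(-26/6 + 2/(-19)) = 119*(-26/6 + 2/(-19)) = 119*(-26*1/6 + 2*(-1/19)) = 119*(-13/3 - 2/19) = 119*(-253/57) = -30107/57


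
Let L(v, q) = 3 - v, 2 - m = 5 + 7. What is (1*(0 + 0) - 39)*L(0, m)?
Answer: -117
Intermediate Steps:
m = -10 (m = 2 - (5 + 7) = 2 - 1*12 = 2 - 12 = -10)
(1*(0 + 0) - 39)*L(0, m) = (1*(0 + 0) - 39)*(3 - 1*0) = (1*0 - 39)*(3 + 0) = (0 - 39)*3 = -39*3 = -117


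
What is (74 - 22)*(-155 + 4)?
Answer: -7852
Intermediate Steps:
(74 - 22)*(-155 + 4) = 52*(-151) = -7852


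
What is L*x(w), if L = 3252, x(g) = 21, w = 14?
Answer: 68292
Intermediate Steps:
L*x(w) = 3252*21 = 68292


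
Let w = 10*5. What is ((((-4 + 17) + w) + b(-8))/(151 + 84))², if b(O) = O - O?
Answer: 3969/55225 ≈ 0.071870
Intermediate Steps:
w = 50
b(O) = 0
((((-4 + 17) + w) + b(-8))/(151 + 84))² = ((((-4 + 17) + 50) + 0)/(151 + 84))² = (((13 + 50) + 0)/235)² = ((63 + 0)*(1/235))² = (63*(1/235))² = (63/235)² = 3969/55225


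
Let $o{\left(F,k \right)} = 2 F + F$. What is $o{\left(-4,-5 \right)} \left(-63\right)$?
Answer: $756$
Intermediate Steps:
$o{\left(F,k \right)} = 3 F$
$o{\left(-4,-5 \right)} \left(-63\right) = 3 \left(-4\right) \left(-63\right) = \left(-12\right) \left(-63\right) = 756$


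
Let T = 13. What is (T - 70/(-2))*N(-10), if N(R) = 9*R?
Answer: -4320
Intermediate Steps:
(T - 70/(-2))*N(-10) = (13 - 70/(-2))*(9*(-10)) = (13 - 70*(-1/2))*(-90) = (13 + 35)*(-90) = 48*(-90) = -4320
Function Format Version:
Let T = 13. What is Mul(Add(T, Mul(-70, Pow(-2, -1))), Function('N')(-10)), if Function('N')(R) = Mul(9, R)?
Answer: -4320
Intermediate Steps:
Mul(Add(T, Mul(-70, Pow(-2, -1))), Function('N')(-10)) = Mul(Add(13, Mul(-70, Pow(-2, -1))), Mul(9, -10)) = Mul(Add(13, Mul(-70, Rational(-1, 2))), -90) = Mul(Add(13, 35), -90) = Mul(48, -90) = -4320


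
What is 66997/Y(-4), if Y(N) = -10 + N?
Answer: -9571/2 ≈ -4785.5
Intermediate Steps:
66997/Y(-4) = 66997/(-10 - 4) = 66997/(-14) = 66997*(-1/14) = -9571/2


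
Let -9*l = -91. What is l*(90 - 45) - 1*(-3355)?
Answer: 3810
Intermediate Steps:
l = 91/9 (l = -⅑*(-91) = 91/9 ≈ 10.111)
l*(90 - 45) - 1*(-3355) = 91*(90 - 45)/9 - 1*(-3355) = (91/9)*45 + 3355 = 455 + 3355 = 3810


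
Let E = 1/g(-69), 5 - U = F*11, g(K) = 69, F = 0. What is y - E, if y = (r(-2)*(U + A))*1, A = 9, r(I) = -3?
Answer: -2899/69 ≈ -42.014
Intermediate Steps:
U = 5 (U = 5 - 0*11 = 5 - 1*0 = 5 + 0 = 5)
E = 1/69 ≈ 0.014493
y = -42 (y = -3*(5 + 9)*1 = -3*14*1 = -42*1 = -42)
y - E = -42 - 1*1/69 = -42 - 1/69 = -2899/69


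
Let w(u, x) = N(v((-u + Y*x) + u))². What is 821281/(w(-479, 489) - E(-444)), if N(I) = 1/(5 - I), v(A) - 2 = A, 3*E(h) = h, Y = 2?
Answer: 780730250625/140692501 ≈ 5549.2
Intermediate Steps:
E(h) = h/3
v(A) = 2 + A
w(u, x) = (-3 + 2*x)⁻² (w(u, x) = (-1/(-5 + (2 + ((-u + 2*x) + u))))² = (-1/(-5 + (2 + 2*x)))² = (-1/(-3 + 2*x))² = (-3 + 2*x)⁻²)
821281/(w(-479, 489) - E(-444)) = 821281/((-3 + 2*489)⁻² - (-444)/3) = 821281/((-3 + 978)⁻² - 1*(-148)) = 821281/(975⁻² + 148) = 821281/(1/950625 + 148) = 821281/(140692501/950625) = 821281*(950625/140692501) = 780730250625/140692501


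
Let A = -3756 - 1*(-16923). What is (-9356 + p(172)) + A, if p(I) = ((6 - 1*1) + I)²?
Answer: 35140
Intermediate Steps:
p(I) = (5 + I)² (p(I) = ((6 - 1) + I)² = (5 + I)²)
A = 13167 (A = -3756 + 16923 = 13167)
(-9356 + p(172)) + A = (-9356 + (5 + 172)²) + 13167 = (-9356 + 177²) + 13167 = (-9356 + 31329) + 13167 = 21973 + 13167 = 35140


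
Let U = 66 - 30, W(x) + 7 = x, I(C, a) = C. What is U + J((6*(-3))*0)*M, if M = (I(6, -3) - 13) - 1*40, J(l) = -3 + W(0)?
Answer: 506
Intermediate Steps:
W(x) = -7 + x
U = 36
J(l) = -10 (J(l) = -3 + (-7 + 0) = -3 - 7 = -10)
M = -47 (M = (6 - 13) - 1*40 = -7 - 40 = -47)
U + J((6*(-3))*0)*M = 36 - 10*(-47) = 36 + 470 = 506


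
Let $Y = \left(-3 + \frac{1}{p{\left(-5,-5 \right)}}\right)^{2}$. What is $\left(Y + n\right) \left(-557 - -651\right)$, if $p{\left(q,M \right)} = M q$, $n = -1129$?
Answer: $- \frac{65814006}{625} \approx -1.053 \cdot 10^{5}$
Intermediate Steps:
$Y = \frac{5476}{625}$ ($Y = \left(-3 + \frac{1}{\left(-5\right) \left(-5\right)}\right)^{2} = \left(-3 + \frac{1}{25}\right)^{2} = \left(- \frac{74}{25}\right)^{2} = \frac{5476}{625} \approx 8.7616$)
$\left(Y + n\right) \left(-557 - -651\right) = \left(\frac{5476}{625} - 1129\right) \left(-557 - -651\right) = - \frac{700149 \left(-557 + 651\right)}{625} = \left(- \frac{700149}{625}\right) 94 = - \frac{65814006}{625}$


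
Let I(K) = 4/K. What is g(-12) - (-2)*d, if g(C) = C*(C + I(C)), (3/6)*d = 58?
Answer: 380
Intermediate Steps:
d = 116 (d = 2*58 = 116)
g(C) = C*(C + 4/C)
g(-12) - (-2)*d = (4 + (-12)²) - (-2)*116 = (4 + 144) - 1*(-232) = 148 + 232 = 380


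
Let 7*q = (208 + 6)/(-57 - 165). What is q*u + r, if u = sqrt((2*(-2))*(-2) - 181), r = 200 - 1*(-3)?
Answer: 203 - 107*I*sqrt(173)/777 ≈ 203.0 - 1.8113*I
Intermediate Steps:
q = -107/777 (q = ((208 + 6)/(-57 - 165))/7 = (214/(-222))/7 = (214*(-1/222))/7 = (1/7)*(-107/111) = -107/777 ≈ -0.13771)
r = 203 (r = 200 + 3 = 203)
u = I*sqrt(173) (u = sqrt(-4*(-2) - 181) = sqrt(8 - 181) = sqrt(-173) = I*sqrt(173) ≈ 13.153*I)
q*u + r = -107*I*sqrt(173)/777 + 203 = 203 - 107*I*sqrt(173)/777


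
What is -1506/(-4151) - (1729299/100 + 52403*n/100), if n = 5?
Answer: -4132896907/207550 ≈ -19913.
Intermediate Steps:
-1506/(-4151) - (1729299/100 + 52403*n/100) = -1506/(-4151) - 4031/((-100*(-1/(13*(5 + 33))))) = -1506*(-1/4151) - 4031/((-100/((-13*38)))) = 1506/4151 - 4031/((-100/(-494))) = 1506/4151 - 4031/((-100*(-1/494))) = 1506/4151 - 4031/50/247 = 1506/4151 - 4031*247/50 = 1506/4151 - 995657/50 = -4132896907/207550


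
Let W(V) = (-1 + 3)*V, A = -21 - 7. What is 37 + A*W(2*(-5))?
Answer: 597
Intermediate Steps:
A = -28
W(V) = 2*V
37 + A*W(2*(-5)) = 37 - 56*2*(-5) = 37 - 56*(-10) = 37 - 28*(-20) = 37 + 560 = 597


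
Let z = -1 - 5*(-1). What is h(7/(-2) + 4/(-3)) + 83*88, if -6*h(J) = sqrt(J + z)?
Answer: 7304 - I*sqrt(30)/36 ≈ 7304.0 - 0.15215*I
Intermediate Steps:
z = 4 (z = -1 + 5 = 4)
h(J) = -sqrt(4 + J)/6 (h(J) = -sqrt(J + 4)/6 = -sqrt(4 + J)/6)
h(7/(-2) + 4/(-3)) + 83*88 = -sqrt(4 + (7/(-2) + 4/(-3)))/6 + 83*88 = -sqrt(4 + (7*(-1/2) + 4*(-1/3)))/6 + 7304 = -sqrt(4 + (-7/2 - 4/3))/6 + 7304 = -sqrt(4 - 29/6)/6 + 7304 = -I*sqrt(30)/36 + 7304 = 7304 - I*sqrt(30)/36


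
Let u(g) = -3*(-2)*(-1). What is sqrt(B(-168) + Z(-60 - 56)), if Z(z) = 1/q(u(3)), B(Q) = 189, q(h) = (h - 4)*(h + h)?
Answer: sqrt(680430)/60 ≈ 13.748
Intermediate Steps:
u(g) = -6 (u(g) = 6*(-1) = -6)
q(h) = 2*h*(-4 + h) (q(h) = (-4 + h)*(2*h) = 2*h*(-4 + h))
Z(z) = 1/120 (Z(z) = 1/(2*(-6)*(-4 - 6)) = 1/(2*(-6)*(-10)) = 1/120)
sqrt(B(-168) + Z(-60 - 56)) = sqrt(189 + 1/120) = sqrt(22681/120) = sqrt(680430)/60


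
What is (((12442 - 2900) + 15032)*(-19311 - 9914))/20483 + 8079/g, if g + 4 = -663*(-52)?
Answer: -24756768288643/706089976 ≈ -35062.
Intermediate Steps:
g = 34472 (g = -4 - 663*(-52) = -4 + 34476 = 34472)
(((12442 - 2900) + 15032)*(-19311 - 9914))/20483 + 8079/g = (((12442 - 2900) + 15032)*(-19311 - 9914))/20483 + 8079/34472 = ((9542 + 15032)*(-29225))*(1/20483) + 8079*(1/34472) = (24574*(-29225))*(1/20483) + 8079/34472 = -718175150*1/20483 + 8079/34472 = -718175150/20483 + 8079/34472 = -24756768288643/706089976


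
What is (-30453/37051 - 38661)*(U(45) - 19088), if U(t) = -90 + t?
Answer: 27407241184812/37051 ≈ 7.3972e+8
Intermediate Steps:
(-30453/37051 - 38661)*(U(45) - 19088) = (-30453/37051 - 38661)*((-90 + 45) - 19088) = (-30453*1/37051 - 38661)*(-45 - 19088) = (-30453/37051 - 38661)*(-19133) = -1432459164/37051*(-19133) = 27407241184812/37051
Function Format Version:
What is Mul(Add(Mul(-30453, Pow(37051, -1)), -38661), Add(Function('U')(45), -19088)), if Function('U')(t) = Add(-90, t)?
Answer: Rational(27407241184812, 37051) ≈ 7.3972e+8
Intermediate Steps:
Mul(Add(Mul(-30453, Pow(37051, -1)), -38661), Add(Function('U')(45), -19088)) = Mul(Add(Mul(-30453, Pow(37051, -1)), -38661), Add(Add(-90, 45), -19088)) = Mul(Add(Mul(-30453, Rational(1, 37051)), -38661), Add(-45, -19088)) = Mul(Add(Rational(-30453, 37051), -38661), -19133) = Mul(Rational(-1432459164, 37051), -19133) = Rational(27407241184812, 37051)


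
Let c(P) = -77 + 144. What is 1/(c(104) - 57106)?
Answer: -1/57039 ≈ -1.7532e-5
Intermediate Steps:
c(P) = 67
1/(c(104) - 57106) = 1/(67 - 57106) = 1/(-57039) = -1/57039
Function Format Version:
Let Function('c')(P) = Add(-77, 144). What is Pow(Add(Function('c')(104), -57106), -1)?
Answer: Rational(-1, 57039) ≈ -1.7532e-5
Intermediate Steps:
Function('c')(P) = 67
Pow(Add(Function('c')(104), -57106), -1) = Pow(Add(67, -57106), -1) = Pow(-57039, -1) = Rational(-1, 57039)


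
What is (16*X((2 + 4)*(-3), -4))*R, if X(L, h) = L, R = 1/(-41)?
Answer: 288/41 ≈ 7.0244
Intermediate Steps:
R = -1/41 ≈ -0.024390
(16*X((2 + 4)*(-3), -4))*R = (16*((2 + 4)*(-3)))*(-1/41) = (16*(6*(-3)))*(-1/41) = (16*(-18))*(-1/41) = -288*(-1/41) = 288/41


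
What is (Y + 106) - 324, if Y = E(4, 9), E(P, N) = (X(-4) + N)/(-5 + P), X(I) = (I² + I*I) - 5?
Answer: -254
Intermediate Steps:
X(I) = -5 + 2*I² (X(I) = (I² + I²) - 5 = 2*I² - 5 = -5 + 2*I²)
E(P, N) = (27 + N)/(-5 + P) (E(P, N) = ((-5 + 2*(-4)²) + N)/(-5 + P) = ((-5 + 2*16) + N)/(-5 + P) = ((-5 + 32) + N)/(-5 + P) = (27 + N)/(-5 + P))
Y = -36 (Y = (27 + 9)/(-5 + 4) = 36/(-1) = -1*36 = -36)
(Y + 106) - 324 = (-36 + 106) - 324 = 70 - 324 = -254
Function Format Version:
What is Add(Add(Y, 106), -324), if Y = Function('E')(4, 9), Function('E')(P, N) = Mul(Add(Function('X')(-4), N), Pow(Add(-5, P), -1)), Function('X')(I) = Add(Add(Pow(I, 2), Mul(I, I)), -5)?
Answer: -254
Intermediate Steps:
Function('X')(I) = Add(-5, Mul(2, Pow(I, 2))) (Function('X')(I) = Add(Add(Pow(I, 2), Pow(I, 2)), -5) = Add(Mul(2, Pow(I, 2)), -5) = Add(-5, Mul(2, Pow(I, 2))))
Function('E')(P, N) = Mul(Pow(Add(-5, P), -1), Add(27, N)) (Function('E')(P, N) = Mul(Add(Add(-5, Mul(2, Pow(-4, 2))), N), Pow(Add(-5, P), -1)) = Mul(Add(Add(-5, Mul(2, 16)), N), Pow(Add(-5, P), -1)) = Mul(Add(Add(-5, 32), N), Pow(Add(-5, P), -1)) = Mul(Add(27, N), Pow(Add(-5, P), -1)) = Mul(Pow(Add(-5, P), -1), Add(27, N)))
Y = -36 (Y = Mul(Pow(Add(-5, 4), -1), Add(27, 9)) = Mul(Pow(-1, -1), 36) = Mul(-1, 36) = -36)
Add(Add(Y, 106), -324) = Add(Add(-36, 106), -324) = Add(70, -324) = -254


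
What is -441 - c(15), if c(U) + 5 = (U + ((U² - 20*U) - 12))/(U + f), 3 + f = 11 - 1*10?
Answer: -5596/13 ≈ -430.46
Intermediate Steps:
f = -2 (f = -3 + (11 - 1*10) = -3 + (11 - 10) = -3 + 1 = -2)
c(U) = -5 + (-12 + U² - 19*U)/(-2 + U) (c(U) = -5 + (U + ((U² - 20*U) - 12))/(U - 2) = -5 + (U + (-12 + U² - 20*U))/(-2 + U) = -5 + (-12 + U² - 19*U)/(-2 + U))
-441 - c(15) = -441 - (-2 + 15² - 24*15)/(-2 + 15) = -441 - (-2 + 225 - 360)/13 = -441 - (-137)/13 = -441 - 1*(-137/13) = -441 + 137/13 = -5596/13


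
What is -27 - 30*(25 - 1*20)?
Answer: -177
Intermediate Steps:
-27 - 30*(25 - 1*20) = -27 - 30*(25 - 20) = -27 - 30*5 = -27 - 150 = -177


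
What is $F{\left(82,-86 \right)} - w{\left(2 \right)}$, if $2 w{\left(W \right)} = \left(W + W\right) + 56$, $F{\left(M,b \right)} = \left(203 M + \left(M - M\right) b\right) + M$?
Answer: $16698$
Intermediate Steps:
$F{\left(M,b \right)} = 204 M$ ($F{\left(M,b \right)} = \left(203 M + 0 b\right) + M = \left(203 M + 0\right) + M = 203 M + M = 204 M$)
$w{\left(W \right)} = 28 + W$ ($w{\left(W \right)} = \frac{\left(W + W\right) + 56}{2} = \frac{2 W + 56}{2} = \frac{56 + 2 W}{2} = 28 + W$)
$F{\left(82,-86 \right)} - w{\left(2 \right)} = 204 \cdot 82 - \left(28 + 2\right) = 16728 - 30 = 16698$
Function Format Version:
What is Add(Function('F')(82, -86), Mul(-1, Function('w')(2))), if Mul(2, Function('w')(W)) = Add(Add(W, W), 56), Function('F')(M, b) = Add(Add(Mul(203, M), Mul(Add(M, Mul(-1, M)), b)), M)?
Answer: 16698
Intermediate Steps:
Function('F')(M, b) = Mul(204, M) (Function('F')(M, b) = Add(Add(Mul(203, M), Mul(0, b)), M) = Add(Add(Mul(203, M), 0), M) = Add(Mul(203, M), M) = Mul(204, M))
Function('w')(W) = Add(28, W) (Function('w')(W) = Mul(Rational(1, 2), Add(Add(W, W), 56)) = Mul(Rational(1, 2), Add(Mul(2, W), 56)) = Mul(Rational(1, 2), Add(56, Mul(2, W))) = Add(28, W))
Add(Function('F')(82, -86), Mul(-1, Function('w')(2))) = Add(Mul(204, 82), Mul(-1, Add(28, 2))) = Add(16728, Mul(-1, 30)) = Add(16728, -30) = 16698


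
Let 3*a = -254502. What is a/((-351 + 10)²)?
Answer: -84834/116281 ≈ -0.72956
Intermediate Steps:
a = -84834 (a = (⅓)*(-254502) = -84834)
a/((-351 + 10)²) = -84834/(-351 + 10)² = -84834/((-341)²) = -84834/116281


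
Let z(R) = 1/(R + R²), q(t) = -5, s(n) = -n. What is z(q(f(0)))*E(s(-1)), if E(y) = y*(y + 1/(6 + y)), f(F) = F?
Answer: 2/35 ≈ 0.057143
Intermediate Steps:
z(q(f(0)))*E(s(-1)) = (1/((-5)*(1 - 5)))*((-1*(-1))*(1 + (-1*(-1))² + 6*(-1*(-1)))/(6 - 1*(-1))) = (-⅕/(-4))*(1*(1 + 1² + 6*1)/(6 + 1)) = (-⅕*(-¼))*(1*(1 + 1 + 6)/7) = (1*(⅐)*8)/20 = (1/20)*(8/7) = 2/35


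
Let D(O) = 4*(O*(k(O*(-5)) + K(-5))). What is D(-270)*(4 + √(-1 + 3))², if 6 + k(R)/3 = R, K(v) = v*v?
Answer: -78868080 - 35052480*√2 ≈ -1.2844e+8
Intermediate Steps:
K(v) = v²
k(R) = -18 + 3*R
D(O) = 4*O*(7 - 15*O) (D(O) = 4*(O*((-18 + 3*(O*(-5))) + (-5)²)) = 4*(O*((-18 + 3*(-5*O)) + 25)) = 4*(O*((-18 - 15*O) + 25)) = 4*(O*(7 - 15*O)) = 4*O*(7 - 15*O))
D(-270)*(4 + √(-1 + 3))² = (4*(-270)*(7 - 15*(-270)))*(4 + √(-1 + 3))² = (4*(-270)*(7 + 4050))*(4 + √2)² = (4*(-270)*4057)*(4 + √2)² = -4381560*(4 + √2)²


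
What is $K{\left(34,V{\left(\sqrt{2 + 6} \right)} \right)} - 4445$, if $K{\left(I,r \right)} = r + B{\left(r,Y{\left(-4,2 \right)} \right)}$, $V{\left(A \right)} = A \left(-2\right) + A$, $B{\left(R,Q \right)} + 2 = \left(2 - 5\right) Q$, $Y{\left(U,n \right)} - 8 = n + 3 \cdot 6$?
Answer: $-4531 - 2 \sqrt{2} \approx -4533.8$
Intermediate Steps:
$Y{\left(U,n \right)} = 26 + n$ ($Y{\left(U,n \right)} = 8 + \left(n + 3 \cdot 6\right) = 8 + \left(n + 18\right) = 8 + \left(18 + n\right) = 26 + n$)
$B{\left(R,Q \right)} = -2 - 3 Q$ ($B{\left(R,Q \right)} = -2 + \left(2 - 5\right) Q = -2 - 3 Q$)
$V{\left(A \right)} = - A$ ($V{\left(A \right)} = - 2 A + A = - A$)
$K{\left(I,r \right)} = -86 + r$ ($K{\left(I,r \right)} = r - \left(2 + 3 \left(26 + 2\right)\right) = r - 86 = -86 + r$)
$K{\left(34,V{\left(\sqrt{2 + 6} \right)} \right)} - 4445 = \left(-86 - \sqrt{2 + 6}\right) - 4445 = \left(-86 - \sqrt{8}\right) - 4445 = \left(-86 - 2 \sqrt{2}\right) - 4445 = -4531 - 2 \sqrt{2}$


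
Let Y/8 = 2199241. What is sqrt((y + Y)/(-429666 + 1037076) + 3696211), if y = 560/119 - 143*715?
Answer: sqrt(151524027195693170)/202470 ≈ 1922.6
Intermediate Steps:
Y = 17593928 (Y = 8*2199241 = 17593928)
y = -1738085/17 (y = 560*(1/119) - 102245 = 80/17 - 102245 = -1738085/17 ≈ -1.0224e+5)
sqrt((y + Y)/(-429666 + 1037076) + 3696211) = sqrt((-1738085/17 + 17593928)/(-429666 + 1037076) + 3696211) = sqrt((297358691/17)/607410 + 3696211) = sqrt((297358691/17)*(1/607410) + 3696211) = sqrt(297358691/10325970 + 3696211) = sqrt(38167261258361/10325970) = sqrt(151524027195693170)/202470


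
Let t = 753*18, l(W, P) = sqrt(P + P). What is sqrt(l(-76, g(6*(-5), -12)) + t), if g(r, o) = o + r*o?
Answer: sqrt(13554 + 2*sqrt(174)) ≈ 116.53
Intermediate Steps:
g(r, o) = o + o*r
l(W, P) = sqrt(2)*sqrt(P) (l(W, P) = sqrt(2*P) = sqrt(2)*sqrt(P))
t = 13554
sqrt(l(-76, g(6*(-5), -12)) + t) = sqrt(sqrt(2)*sqrt(-12*(1 + 6*(-5))) + 13554) = sqrt(sqrt(2)*sqrt(-12*(1 - 30)) + 13554) = sqrt(sqrt(2)*sqrt(-12*(-29)) + 13554) = sqrt(sqrt(2)*sqrt(348) + 13554) = sqrt(sqrt(2)*(2*sqrt(87)) + 13554) = sqrt(2*sqrt(174) + 13554) = sqrt(13554 + 2*sqrt(174))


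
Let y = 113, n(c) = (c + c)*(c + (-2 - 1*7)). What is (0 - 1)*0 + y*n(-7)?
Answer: 25312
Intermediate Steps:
n(c) = 2*c*(-9 + c) (n(c) = (2*c)*(c + (-2 - 7)) = (2*c)*(c - 9) = (2*c)*(-9 + c) = 2*c*(-9 + c))
(0 - 1)*0 + y*n(-7) = (0 - 1)*0 + 113*(2*(-7)*(-9 - 7)) = -1*0 + 113*(2*(-7)*(-16)) = 0 + 113*224 = 0 + 25312 = 25312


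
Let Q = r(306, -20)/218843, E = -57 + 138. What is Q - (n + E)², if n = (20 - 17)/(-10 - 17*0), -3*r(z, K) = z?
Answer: -142521295107/21884300 ≈ -6512.5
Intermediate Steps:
r(z, K) = -z/3
E = 81
n = -3/10 (n = 3/(-10 + 0) = 3/(-10) = 3*(-⅒) = -3/10 ≈ -0.30000)
Q = -102/218843 (Q = -⅓*306/218843 = -102*1/218843 = -102/218843 ≈ -0.00046609)
Q - (n + E)² = -102/218843 - (-3/10 + 81)² = -102/218843 - (807/10)² = -102/218843 - 1*651249/100 = -102/218843 - 651249/100 = -142521295107/21884300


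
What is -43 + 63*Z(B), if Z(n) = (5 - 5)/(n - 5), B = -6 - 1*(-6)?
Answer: -43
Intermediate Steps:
B = 0 (B = -6 + 6 = 0)
Z(n) = 0 (Z(n) = 0/(-5 + n) = 0)
-43 + 63*Z(B) = -43 + 63*0 = -43 + 0 = -43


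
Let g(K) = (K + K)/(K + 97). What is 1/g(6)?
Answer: 103/12 ≈ 8.5833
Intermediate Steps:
g(K) = 2*K/(97 + K) (g(K) = (2*K)/(97 + K) = 2*K/(97 + K))
1/g(6) = 1/(2*6/(97 + 6)) = 1/(2*6/103) = 1/(2*6*(1/103)) = 1/(12/103) = 103/12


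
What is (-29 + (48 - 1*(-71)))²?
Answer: 8100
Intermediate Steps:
(-29 + (48 - 1*(-71)))² = (-29 + (48 + 71))² = (-29 + 119)² = 90² = 8100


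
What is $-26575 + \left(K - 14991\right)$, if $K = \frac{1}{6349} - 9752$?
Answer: $- \frac{325817981}{6349} \approx -51318.0$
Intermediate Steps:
$K = - \frac{61915447}{6349}$ ($K = \frac{1}{6349} - 9752 = - \frac{61915447}{6349} \approx -9752.0$)
$-26575 + \left(K - 14991\right) = -26575 - \frac{157093306}{6349} = - \frac{325817981}{6349}$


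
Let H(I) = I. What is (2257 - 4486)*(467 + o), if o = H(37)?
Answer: -1123416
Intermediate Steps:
o = 37
(2257 - 4486)*(467 + o) = (2257 - 4486)*(467 + 37) = -2229*504 = -1123416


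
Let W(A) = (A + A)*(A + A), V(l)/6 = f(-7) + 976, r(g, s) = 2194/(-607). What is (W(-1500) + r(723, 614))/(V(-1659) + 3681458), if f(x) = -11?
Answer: 2731498903/1119079768 ≈ 2.4408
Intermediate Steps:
r(g, s) = -2194/607 (r(g, s) = 2194*(-1/607) = -2194/607)
V(l) = 5790 (V(l) = 6*(-11 + 976) = 6*965 = 5790)
W(A) = 4*A² (W(A) = (2*A)*(2*A) = 4*A²)
(W(-1500) + r(723, 614))/(V(-1659) + 3681458) = (4*(-1500)² - 2194/607)/(5790 + 3681458) = (4*2250000 - 2194/607)/3687248 = (9000000 - 2194/607)*(1/3687248) = (5462997806/607)*(1/3687248) = 2731498903/1119079768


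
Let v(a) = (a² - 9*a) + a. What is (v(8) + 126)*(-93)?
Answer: -11718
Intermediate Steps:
v(a) = a² - 8*a
(v(8) + 126)*(-93) = (8*(-8 + 8) + 126)*(-93) = (8*0 + 126)*(-93) = (0 + 126)*(-93) = 126*(-93) = -11718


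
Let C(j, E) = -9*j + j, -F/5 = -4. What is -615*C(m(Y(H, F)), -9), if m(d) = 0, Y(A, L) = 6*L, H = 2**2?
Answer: 0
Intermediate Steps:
F = 20 (F = -5*(-4) = 20)
H = 4
C(j, E) = -8*j
-615*C(m(Y(H, F)), -9) = -(-4920)*0 = -615*0 = 0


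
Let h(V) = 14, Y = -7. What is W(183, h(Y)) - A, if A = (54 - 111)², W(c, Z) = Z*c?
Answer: -687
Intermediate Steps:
A = 3249 (A = (-57)² = 3249)
W(183, h(Y)) - A = 14*183 - 1*3249 = 2562 - 3249 = -687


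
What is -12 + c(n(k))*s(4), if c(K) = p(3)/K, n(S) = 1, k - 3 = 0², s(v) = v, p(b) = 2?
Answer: -4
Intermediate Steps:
k = 3 (k = 3 + 0² = 3 + 0 = 3)
c(K) = 2/K
-12 + c(n(k))*s(4) = -12 + (2/1)*4 = -12 + (2*1)*4 = -12 + 2*4 = -12 + 8 = -4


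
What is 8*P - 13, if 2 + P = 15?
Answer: 91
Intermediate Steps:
P = 13 (P = -2 + 15 = 13)
8*P - 13 = 8*13 - 13 = 104 - 13 = 91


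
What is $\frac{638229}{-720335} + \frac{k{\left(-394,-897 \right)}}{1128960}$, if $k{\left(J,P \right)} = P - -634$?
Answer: $- \frac{20592127427}{23235125760} \approx -0.88625$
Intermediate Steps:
$k{\left(J,P \right)} = 634 + P$ ($k{\left(J,P \right)} = P + 634 = 634 + P$)
$\frac{638229}{-720335} + \frac{k{\left(-394,-897 \right)}}{1128960} = \frac{638229}{-720335} + \frac{634 - 897}{1128960} = 638229 \left(- \frac{1}{720335}\right) - \frac{263}{1128960} = - \frac{638229}{720335} - \frac{263}{1128960} = - \frac{20592127427}{23235125760}$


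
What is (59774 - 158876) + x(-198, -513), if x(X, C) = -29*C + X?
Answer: -84423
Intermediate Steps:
x(X, C) = X - 29*C
(59774 - 158876) + x(-198, -513) = (59774 - 158876) + (-198 - 29*(-513)) = -99102 + (-198 + 14877) = -99102 + 14679 = -84423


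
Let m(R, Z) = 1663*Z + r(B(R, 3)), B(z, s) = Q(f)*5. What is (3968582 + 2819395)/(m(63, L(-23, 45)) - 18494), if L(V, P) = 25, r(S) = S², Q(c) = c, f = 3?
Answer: 6787977/23306 ≈ 291.25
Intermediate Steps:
B(z, s) = 15 (B(z, s) = 3*5 = 15)
m(R, Z) = 225 + 1663*Z (m(R, Z) = 1663*Z + 15² = 1663*Z + 225 = 225 + 1663*Z)
(3968582 + 2819395)/(m(63, L(-23, 45)) - 18494) = (3968582 + 2819395)/((225 + 1663*25) - 18494) = 6787977/((225 + 41575) - 18494) = 6787977/(41800 - 18494) = 6787977/23306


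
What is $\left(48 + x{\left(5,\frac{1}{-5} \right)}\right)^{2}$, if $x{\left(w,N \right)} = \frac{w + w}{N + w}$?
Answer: $\frac{361201}{144} \approx 2508.3$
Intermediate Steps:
$x{\left(w,N \right)} = \frac{2 w}{N + w}$
$\left(48 + x{\left(5,\frac{1}{-5} \right)}\right)^{2} = \left(48 + 2 \cdot 5 \frac{1}{\frac{1}{-5} + 5}\right)^{2} = \left(48 + 2 \cdot 5 \frac{1}{- \frac{1}{5} + 5}\right)^{2} = \left(48 + 2 \cdot 5 \frac{1}{\frac{24}{5}}\right)^{2} = \left(48 + 2 \cdot 5 \cdot \frac{5}{24}\right)^{2} = \left(48 + \frac{25}{12}\right)^{2} = \left(\frac{601}{12}\right)^{2} = \frac{361201}{144}$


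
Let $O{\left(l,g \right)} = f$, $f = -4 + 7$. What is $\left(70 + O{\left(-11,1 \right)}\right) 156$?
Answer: $11388$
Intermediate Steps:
$f = 3$
$O{\left(l,g \right)} = 3$
$\left(70 + O{\left(-11,1 \right)}\right) 156 = \left(70 + 3\right) 156 = 73 \cdot 156 = 11388$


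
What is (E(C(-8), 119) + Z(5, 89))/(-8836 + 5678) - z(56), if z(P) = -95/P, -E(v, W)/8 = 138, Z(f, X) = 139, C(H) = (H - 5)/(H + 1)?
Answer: 177025/88424 ≈ 2.0020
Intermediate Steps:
C(H) = (-5 + H)/(1 + H)
E(v, W) = -1104 (E(v, W) = -8*138 = -1104)
(E(C(-8), 119) + Z(5, 89))/(-8836 + 5678) - z(56) = (-1104 + 139)/(-8836 + 5678) - (-95)/56 = -965/(-3158) - (-95)/56 = -965*(-1/3158) - 1*(-95/56) = 965/3158 + 95/56 = 177025/88424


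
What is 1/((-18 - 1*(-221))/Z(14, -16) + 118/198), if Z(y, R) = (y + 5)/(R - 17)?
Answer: -1881/662080 ≈ -0.0028410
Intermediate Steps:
Z(y, R) = (5 + y)/(-17 + R)
1/((-18 - 1*(-221))/Z(14, -16) + 118/198) = 1/((-18 - 1*(-221))/(((5 + 14)/(-17 - 16))) + 118/198) = 1/((-18 + 221)/((19/(-33))) + 118*(1/198)) = 1/(203/((-1/33*19)) + 59/99) = 1/(203/(-19/33) + 59/99) = 1/(203*(-33/19) + 59/99) = 1/(-6699/19 + 59/99) = 1/(-662080/1881) = -1881/662080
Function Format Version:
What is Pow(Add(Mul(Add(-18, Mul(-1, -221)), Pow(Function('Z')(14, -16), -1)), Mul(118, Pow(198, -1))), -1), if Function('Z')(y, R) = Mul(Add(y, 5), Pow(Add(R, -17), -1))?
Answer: Rational(-1881, 662080) ≈ -0.0028410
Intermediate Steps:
Function('Z')(y, R) = Mul(Pow(Add(-17, R), -1), Add(5, y)) (Function('Z')(y, R) = Mul(Add(5, y), Pow(Add(-17, R), -1)) = Mul(Pow(Add(-17, R), -1), Add(5, y)))
Pow(Add(Mul(Add(-18, Mul(-1, -221)), Pow(Function('Z')(14, -16), -1)), Mul(118, Pow(198, -1))), -1) = Pow(Add(Mul(Add(-18, Mul(-1, -221)), Pow(Mul(Pow(Add(-17, -16), -1), Add(5, 14)), -1)), Mul(118, Pow(198, -1))), -1) = Pow(Add(Mul(Add(-18, 221), Pow(Mul(Pow(-33, -1), 19), -1)), Mul(118, Rational(1, 198))), -1) = Pow(Add(Mul(203, Pow(Mul(Rational(-1, 33), 19), -1)), Rational(59, 99)), -1) = Pow(Add(Mul(203, Pow(Rational(-19, 33), -1)), Rational(59, 99)), -1) = Pow(Add(Mul(203, Rational(-33, 19)), Rational(59, 99)), -1) = Pow(Add(Rational(-6699, 19), Rational(59, 99)), -1) = Pow(Rational(-662080, 1881), -1) = Rational(-1881, 662080)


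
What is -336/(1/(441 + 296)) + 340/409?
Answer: -101281148/409 ≈ -2.4763e+5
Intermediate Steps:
-336/(1/(441 + 296)) + 340/409 = -336/(1/737) + 340*(1/409) = -336/1/737 + 340/409 = -336*737 + 340/409 = -247632 + 340/409 = -101281148/409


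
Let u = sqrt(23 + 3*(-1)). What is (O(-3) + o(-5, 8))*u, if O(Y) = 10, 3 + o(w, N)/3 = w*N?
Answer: -238*sqrt(5) ≈ -532.18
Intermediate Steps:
o(w, N) = -9 + 3*N*w (o(w, N) = -9 + 3*(w*N) = -9 + 3*(N*w) = -9 + 3*N*w)
u = 2*sqrt(5) (u = sqrt(23 - 3) = sqrt(20) = 2*sqrt(5) ≈ 4.4721)
(O(-3) + o(-5, 8))*u = (10 + (-9 + 3*8*(-5)))*(2*sqrt(5)) = (10 + (-9 - 120))*(2*sqrt(5)) = (10 - 129)*(2*sqrt(5)) = -238*sqrt(5)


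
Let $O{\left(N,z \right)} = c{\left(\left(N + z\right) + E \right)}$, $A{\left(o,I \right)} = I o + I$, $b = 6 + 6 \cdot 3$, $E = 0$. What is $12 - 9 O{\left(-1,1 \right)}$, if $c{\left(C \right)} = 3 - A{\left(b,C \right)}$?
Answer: $-15$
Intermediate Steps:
$b = 24$ ($b = 6 + 18 = 24$)
$A{\left(o,I \right)} = I + I o$
$c{\left(C \right)} = 3 - 25 C$ ($c{\left(C \right)} = 3 - C \left(1 + 24\right) = 3 - C 25 = 3 - 25 C$)
$O{\left(N,z \right)} = 3 - 25 N - 25 z$ ($O{\left(N,z \right)} = 3 - 25 \left(\left(N + z\right) + 0\right) = 3 - 25 \left(N + z\right) = 3 - \left(25 N + 25 z\right) = 3 - 25 N - 25 z$)
$12 - 9 O{\left(-1,1 \right)} = 12 - 9 \left(3 - -25 - 25\right) = 12 - 9 \left(3 + 25 - 25\right) = 12 - 27 = -15$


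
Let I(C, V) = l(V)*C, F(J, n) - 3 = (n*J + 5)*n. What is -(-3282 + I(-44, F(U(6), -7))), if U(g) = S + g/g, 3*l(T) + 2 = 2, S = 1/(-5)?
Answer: 3282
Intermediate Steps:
S = -1/5 ≈ -0.20000
l(T) = 0 (l(T) = -2/3 + (1/3)*2 = -2/3 + 2/3 = 0)
U(g) = 4/5 (U(g) = -1/5 + g/g = -1/5 + 1 = 4/5)
F(J, n) = 3 + n*(5 + J*n) (F(J, n) = 3 + (n*J + 5)*n = 3 + (J*n + 5)*n = 3 + (5 + J*n)*n = 3 + n*(5 + J*n))
I(C, V) = 0 (I(C, V) = 0*C = 0)
-(-3282 + I(-44, F(U(6), -7))) = -(-3282 + 0) = -1*(-3282) = 3282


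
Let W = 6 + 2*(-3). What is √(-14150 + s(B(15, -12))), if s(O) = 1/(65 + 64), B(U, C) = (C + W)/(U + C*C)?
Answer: I*√235470021/129 ≈ 118.95*I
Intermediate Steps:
W = 0 (W = 6 - 6 = 0)
B(U, C) = C/(U + C²) (B(U, C) = (C + 0)/(U + C*C) = C/(U + C²))
s(O) = 1/129
√(-14150 + s(B(15, -12))) = √(-14150 + 1/129) = √(-1825349/129) = I*√235470021/129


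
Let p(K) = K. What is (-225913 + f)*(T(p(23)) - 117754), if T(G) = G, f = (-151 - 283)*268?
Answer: 40290491475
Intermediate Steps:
f = -116312 (f = -434*268 = -116312)
(-225913 + f)*(T(p(23)) - 117754) = (-225913 - 116312)*(23 - 117754) = -342225*(-117731) = 40290491475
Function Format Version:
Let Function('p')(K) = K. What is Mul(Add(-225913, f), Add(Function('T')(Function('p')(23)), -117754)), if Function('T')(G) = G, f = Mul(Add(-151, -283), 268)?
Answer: 40290491475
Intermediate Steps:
f = -116312 (f = Mul(-434, 268) = -116312)
Mul(Add(-225913, f), Add(Function('T')(Function('p')(23)), -117754)) = Mul(Add(-225913, -116312), Add(23, -117754)) = Mul(-342225, -117731) = 40290491475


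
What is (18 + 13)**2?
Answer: 961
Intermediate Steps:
(18 + 13)**2 = 31**2 = 961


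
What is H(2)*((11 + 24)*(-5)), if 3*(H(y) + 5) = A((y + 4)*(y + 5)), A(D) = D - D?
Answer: 875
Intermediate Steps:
A(D) = 0
H(y) = -5 (H(y) = -5 + (⅓)*0 = -5 + 0 = -5)
H(2)*((11 + 24)*(-5)) = -5*(11 + 24)*(-5) = -175*(-5) = -5*(-175) = 875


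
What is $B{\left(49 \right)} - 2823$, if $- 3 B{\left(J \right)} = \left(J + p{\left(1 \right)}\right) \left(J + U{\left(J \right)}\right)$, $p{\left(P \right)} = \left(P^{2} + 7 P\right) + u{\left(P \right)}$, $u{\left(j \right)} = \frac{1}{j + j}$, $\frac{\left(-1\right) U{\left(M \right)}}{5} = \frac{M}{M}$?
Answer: $- \frac{10999}{3} \approx -3666.3$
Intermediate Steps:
$U{\left(M \right)} = -5$ ($U{\left(M \right)} = - 5 \frac{M}{M} = \left(-5\right) 1 = -5$)
$u{\left(j \right)} = \frac{1}{2 j}$
$p{\left(P \right)} = P^{2} + \frac{1}{2 P} + 7 P$ ($p{\left(P \right)} = \left(P^{2} + 7 P\right) + \frac{1}{2 P} = P^{2} + \frac{1}{2 P} + 7 P$)
$B{\left(J \right)} = - \frac{\left(-5 + J\right) \left(\frac{17}{2} + J\right)}{3}$ ($B{\left(J \right)} = - \frac{\left(J + \left(1^{2} + \frac{1}{2 \cdot 1} + 7 \cdot 1\right)\right) \left(J - 5\right)}{3} = - \frac{\left(J + \left(1 + \frac{1}{2} \cdot 1 + 7\right)\right) \left(-5 + J\right)}{3} = - \frac{\left(J + \left(1 + \frac{1}{2} + 7\right)\right) \left(-5 + J\right)}{3} = - \frac{\left(J + \frac{17}{2}\right) \left(-5 + J\right)}{3} = - \frac{\left(\frac{17}{2} + J\right) \left(-5 + J\right)}{3} = - \frac{\left(-5 + J\right) \left(\frac{17}{2} + J\right)}{3}$)
$B{\left(49 \right)} - 2823 = \left(\frac{85}{6} - \frac{343}{6} - \frac{49^{2}}{3}\right) - 2823 = \left(\frac{85}{6} - \frac{343}{6} - \frac{2401}{3}\right) - 2823 = - \frac{2530}{3} - 2823 = - \frac{10999}{3}$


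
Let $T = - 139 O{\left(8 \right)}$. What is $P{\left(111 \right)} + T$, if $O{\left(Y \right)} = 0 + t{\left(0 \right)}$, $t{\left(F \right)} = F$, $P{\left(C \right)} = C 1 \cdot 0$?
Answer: $0$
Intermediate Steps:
$P{\left(C \right)} = 0$ ($P{\left(C \right)} = C 0 = 0$)
$O{\left(Y \right)} = 0$ ($O{\left(Y \right)} = 0 + 0 = 0$)
$T = 0$ ($T = \left(-139\right) 0 = 0$)
$P{\left(111 \right)} + T = 0 + 0 = 0$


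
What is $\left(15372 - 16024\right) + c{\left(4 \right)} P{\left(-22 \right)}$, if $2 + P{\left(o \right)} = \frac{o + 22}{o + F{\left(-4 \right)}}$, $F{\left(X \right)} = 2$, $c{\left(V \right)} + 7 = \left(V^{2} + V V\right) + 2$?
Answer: $-706$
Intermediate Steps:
$c{\left(V \right)} = -5 + 2 V^{2}$ ($c{\left(V \right)} = -7 + \left(\left(V^{2} + V V\right) + 2\right) = -7 + \left(\left(V^{2} + V^{2}\right) + 2\right) = -7 + \left(2 V^{2} + 2\right) = -7 + \left(2 + 2 V^{2}\right) = -5 + 2 V^{2}$)
$P{\left(o \right)} = -2 + \frac{22 + o}{2 + o}$ ($P{\left(o \right)} = -2 + \frac{o + 22}{o + 2} = -2 + \frac{22 + o}{2 + o}$)
$\left(15372 - 16024\right) + c{\left(4 \right)} P{\left(-22 \right)} = \left(15372 - 16024\right) + \left(-5 + 2 \cdot 4^{2}\right) \frac{18 - -22}{2 - 22} = -652 + \left(-5 + 2 \cdot 16\right) \frac{18 + 22}{-20} = -652 + \left(-5 + 32\right) \left(\left(- \frac{1}{20}\right) 40\right) = -652 + 27 \left(-2\right) = -652 - 54 = -706$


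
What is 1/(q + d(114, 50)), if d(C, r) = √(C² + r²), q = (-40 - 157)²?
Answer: 38809/1506122985 - 2*√3874/1506122985 ≈ 2.5685e-5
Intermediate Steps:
q = 38809 (q = (-197)² = 38809)
1/(q + d(114, 50)) = 1/(38809 + √(114² + 50²)) = 1/(38809 + √(12996 + 2500)) = 1/(38809 + √15496) = 1/(38809 + 2*√3874)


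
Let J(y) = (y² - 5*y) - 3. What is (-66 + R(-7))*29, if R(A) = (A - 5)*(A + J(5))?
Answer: 1566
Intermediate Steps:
J(y) = -3 + y² - 5*y
R(A) = (-5 + A)*(-3 + A) (R(A) = (A - 5)*(A + (-3 + 5² - 5*5)) = (-5 + A)*(A + (-3 + 25 - 25)) = (-5 + A)*(A - 3) = (-5 + A)*(-3 + A))
(-66 + R(-7))*29 = (-66 + (15 + (-7)² - 8*(-7)))*29 = (-66 + (15 + 49 + 56))*29 = (-66 + 120)*29 = 54*29 = 1566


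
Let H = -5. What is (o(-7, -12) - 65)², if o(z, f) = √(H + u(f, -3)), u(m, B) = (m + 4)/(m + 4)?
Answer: 4221 - 260*I ≈ 4221.0 - 260.0*I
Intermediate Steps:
u(m, B) = 1 (u(m, B) = (4 + m)/(4 + m) = 1)
o(z, f) = 2*I (o(z, f) = √(-5 + 1) = √(-4) = 2*I)
(o(-7, -12) - 65)² = (2*I - 65)² = (-65 + 2*I)²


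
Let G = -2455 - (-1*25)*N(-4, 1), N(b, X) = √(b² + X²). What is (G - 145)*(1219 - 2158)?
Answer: 2441400 - 23475*√17 ≈ 2.3446e+6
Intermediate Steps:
N(b, X) = √(X² + b²)
G = -2455 + 25*√17 (G = -2455 - (-1*25)*√(1² + (-4)²) = -2455 - (-25)*√(1 + 16) = -2455 - (-25)*√17 = -2455 + 25*√17 ≈ -2351.9)
(G - 145)*(1219 - 2158) = ((-2455 + 25*√17) - 145)*(1219 - 2158) = (-2600 + 25*√17)*(-939) = 2441400 - 23475*√17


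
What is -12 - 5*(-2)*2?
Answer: 8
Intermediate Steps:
-12 - 5*(-2)*2 = -12 + 10*2 = -12 + 20 = 8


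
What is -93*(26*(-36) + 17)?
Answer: 85467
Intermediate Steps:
-93*(26*(-36) + 17) = -93*(-936 + 17) = -93*(-919) = 85467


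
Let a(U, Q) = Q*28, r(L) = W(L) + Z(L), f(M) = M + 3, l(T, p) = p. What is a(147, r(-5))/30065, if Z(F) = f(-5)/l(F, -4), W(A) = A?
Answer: -18/4295 ≈ -0.0041909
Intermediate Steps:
f(M) = 3 + M
Z(F) = ½ (Z(F) = (3 - 5)/(-4) = -2*(-¼) = ½)
r(L) = ½ + L (r(L) = L + ½ = ½ + L)
a(U, Q) = 28*Q
a(147, r(-5))/30065 = (28*(½ - 5))/30065 = (28*(-9/2))*(1/30065) = -126*1/30065 = -18/4295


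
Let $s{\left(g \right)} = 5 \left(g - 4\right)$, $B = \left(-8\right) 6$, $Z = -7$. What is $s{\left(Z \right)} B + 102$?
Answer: $2742$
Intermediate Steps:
$B = -48$
$s{\left(g \right)} = -20 + 5 g$ ($s{\left(g \right)} = 5 \left(-4 + g\right) = -20 + 5 g$)
$s{\left(Z \right)} B + 102 = \left(-20 + 5 \left(-7\right)\right) \left(-48\right) + 102 = \left(-20 - 35\right) \left(-48\right) + 102 = \left(-55\right) \left(-48\right) + 102 = 2640 + 102 = 2742$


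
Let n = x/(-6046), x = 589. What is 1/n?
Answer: -6046/589 ≈ -10.265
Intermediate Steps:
n = -589/6046 (n = 589/(-6046) = 589*(-1/6046) = -589/6046 ≈ -0.097420)
1/n = 1/(-589/6046) = -6046/589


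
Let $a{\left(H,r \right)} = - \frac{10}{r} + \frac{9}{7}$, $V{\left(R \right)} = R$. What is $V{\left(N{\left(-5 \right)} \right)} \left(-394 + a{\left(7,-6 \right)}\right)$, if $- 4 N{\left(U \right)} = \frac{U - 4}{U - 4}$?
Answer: $\frac{2053}{21} \approx 97.762$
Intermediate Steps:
$N{\left(U \right)} = - \frac{1}{4}$ ($N{\left(U \right)} = - \frac{\left(U - 4\right) \frac{1}{U - 4}}{4} = - \frac{\left(-4 + U\right) \frac{1}{-4 + U}}{4} = \left(- \frac{1}{4}\right) 1 = - \frac{1}{4}$)
$a{\left(H,r \right)} = \frac{9}{7} - \frac{10}{r}$ ($a{\left(H,r \right)} = - \frac{10}{r} + 9 \cdot \frac{1}{7} = - \frac{10}{r} + \frac{9}{7} = \frac{9}{7} - \frac{10}{r}$)
$V{\left(N{\left(-5 \right)} \right)} \left(-394 + a{\left(7,-6 \right)}\right) = - \frac{-394 - \left(- \frac{9}{7} + \frac{10}{-6}\right)}{4} = - \frac{-394 + \left(\frac{9}{7} - - \frac{5}{3}\right)}{4} = - \frac{-394 + \left(\frac{9}{7} + \frac{5}{3}\right)}{4} = - \frac{-394 + \frac{62}{21}}{4} = \left(- \frac{1}{4}\right) \left(- \frac{8212}{21}\right) = \frac{2053}{21}$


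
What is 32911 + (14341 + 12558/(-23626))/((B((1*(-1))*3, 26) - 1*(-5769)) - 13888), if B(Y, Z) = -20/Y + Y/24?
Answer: 75690552619561/2299979287 ≈ 32909.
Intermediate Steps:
B(Y, Z) = -20/Y + Y/24 (B(Y, Z) = -20/Y + Y*(1/24) = -20/Y + Y/24)
32911 + (14341 + 12558/(-23626))/((B((1*(-1))*3, 26) - 1*(-5769)) - 13888) = 32911 + (14341 + 12558/(-23626))/(((-20/((1*(-1))*3) + ((1*(-1))*3)/24) - 1*(-5769)) - 13888) = 32911 + (14341 + 12558*(-1/23626))/(((-20/((-1*3)) + (-1*3)/24) + 5769) - 13888) = 32911 + (14341 - 6279/11813)/(((-20/(-3) + (1/24)*(-3)) + 5769) - 13888) = 32911 + 169403954/(11813*(((-20*(-⅓) - ⅛) + 5769) - 13888)) = 32911 + 169403954/(11813*(((20/3 - ⅛) + 5769) - 13888)) = 32911 + 169403954/(11813*((157/24 + 5769) - 13888)) = 32911 + 169403954/(11813*(138613/24 - 13888)) = 32911 + 169403954/(11813*(-194699/24)) = 32911 + (169403954/11813)*(-24/194699) = 32911 - 4065694896/2299979287 = 75690552619561/2299979287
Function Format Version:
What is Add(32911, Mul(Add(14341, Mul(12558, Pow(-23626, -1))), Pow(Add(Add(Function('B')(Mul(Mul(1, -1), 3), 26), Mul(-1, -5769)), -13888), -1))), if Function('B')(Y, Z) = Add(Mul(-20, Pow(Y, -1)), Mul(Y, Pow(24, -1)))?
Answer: Rational(75690552619561, 2299979287) ≈ 32909.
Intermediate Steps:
Function('B')(Y, Z) = Add(Mul(-20, Pow(Y, -1)), Mul(Rational(1, 24), Y)) (Function('B')(Y, Z) = Add(Mul(-20, Pow(Y, -1)), Mul(Y, Rational(1, 24))) = Add(Mul(-20, Pow(Y, -1)), Mul(Rational(1, 24), Y)))
Add(32911, Mul(Add(14341, Mul(12558, Pow(-23626, -1))), Pow(Add(Add(Function('B')(Mul(Mul(1, -1), 3), 26), Mul(-1, -5769)), -13888), -1))) = Add(32911, Mul(Add(14341, Mul(12558, Pow(-23626, -1))), Pow(Add(Add(Add(Mul(-20, Pow(Mul(Mul(1, -1), 3), -1)), Mul(Rational(1, 24), Mul(Mul(1, -1), 3))), Mul(-1, -5769)), -13888), -1))) = Add(32911, Mul(Add(14341, Mul(12558, Rational(-1, 23626))), Pow(Add(Add(Add(Mul(-20, Pow(Mul(-1, 3), -1)), Mul(Rational(1, 24), Mul(-1, 3))), 5769), -13888), -1))) = Add(32911, Mul(Add(14341, Rational(-6279, 11813)), Pow(Add(Add(Add(Mul(-20, Pow(-3, -1)), Mul(Rational(1, 24), -3)), 5769), -13888), -1))) = Add(32911, Mul(Rational(169403954, 11813), Pow(Add(Add(Add(Mul(-20, Rational(-1, 3)), Rational(-1, 8)), 5769), -13888), -1))) = Add(32911, Mul(Rational(169403954, 11813), Pow(Add(Add(Add(Rational(20, 3), Rational(-1, 8)), 5769), -13888), -1))) = Add(32911, Mul(Rational(169403954, 11813), Pow(Add(Add(Rational(157, 24), 5769), -13888), -1))) = Add(32911, Mul(Rational(169403954, 11813), Pow(Add(Rational(138613, 24), -13888), -1))) = Add(32911, Mul(Rational(169403954, 11813), Pow(Rational(-194699, 24), -1))) = Add(32911, Mul(Rational(169403954, 11813), Rational(-24, 194699))) = Add(32911, Rational(-4065694896, 2299979287)) = Rational(75690552619561, 2299979287)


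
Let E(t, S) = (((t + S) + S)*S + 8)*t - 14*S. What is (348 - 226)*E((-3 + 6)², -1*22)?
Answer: 891820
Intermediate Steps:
E(t, S) = -14*S + t*(8 + S*(t + 2*S)) (E(t, S) = (((S + t) + S)*S + 8)*t - 14*S = ((t + 2*S)*S + 8)*t - 14*S = (S*(t + 2*S) + 8)*t - 14*S = (8 + S*(t + 2*S))*t - 14*S = t*(8 + S*(t + 2*S)) - 14*S = -14*S + t*(8 + S*(t + 2*S)))
(348 - 226)*E((-3 + 6)², -1*22) = (348 - 226)*(-(-14)*22 + 8*(-3 + 6)² + (-1*22)*((-3 + 6)²)² + 2*(-3 + 6)²*(-1*22)²) = 122*(-14*(-22) + 8*3² - 22*(3²)² + 2*3²*(-22)²) = 122*(308 + 8*9 - 22*9² + 2*9*484) = 122*(308 + 72 - 22*81 + 8712) = 122*(308 + 72 - 1782 + 8712) = 122*7310 = 891820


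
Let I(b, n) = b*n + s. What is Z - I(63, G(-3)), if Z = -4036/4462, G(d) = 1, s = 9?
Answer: -162650/2231 ≈ -72.905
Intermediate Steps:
I(b, n) = 9 + b*n (I(b, n) = b*n + 9 = 9 + b*n)
Z = -2018/2231 (Z = -4036*1/4462 = -2018/2231 ≈ -0.90453)
Z - I(63, G(-3)) = -2018/2231 - (9 + 63*1) = -2018/2231 - (9 + 63) = -2018/2231 - 1*72 = -2018/2231 - 72 = -162650/2231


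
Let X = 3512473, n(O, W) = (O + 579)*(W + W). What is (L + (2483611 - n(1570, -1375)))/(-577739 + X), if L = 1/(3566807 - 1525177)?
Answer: 17136137618431/5991640976420 ≈ 2.8600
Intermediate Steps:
n(O, W) = 2*W*(579 + O) (n(O, W) = (579 + O)*(2*W) = 2*W*(579 + O))
L = 1/2041630 ≈ 4.8980e-7
(L + (2483611 - n(1570, -1375)))/(-577739 + X) = (1/2041630 + (2483611 - 2*(-1375)*(579 + 1570)))/(-577739 + 3512473) = (1/2041630 + (2483611 - 2*(-1375)*2149))/2934734 = (1/2041630 + (2483611 - 1*(-5909750)))*(1/2934734) = (1/2041630 + (2483611 + 5909750))*(1/2934734) = (1/2041630 + 8393361)*(1/2934734) = (17136137618431/2041630)*(1/2934734) = 17136137618431/5991640976420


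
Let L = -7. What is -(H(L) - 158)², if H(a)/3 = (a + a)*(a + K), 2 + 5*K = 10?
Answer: -118336/25 ≈ -4733.4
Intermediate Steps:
K = 8/5 (K = -⅖ + (⅕)*10 = -⅖ + 2 = 8/5 ≈ 1.6000)
H(a) = 6*a*(8/5 + a) (H(a) = 3*((a + a)*(a + 8/5)) = 3*((2*a)*(8/5 + a)) = 3*(2*a*(8/5 + a)) = 6*a*(8/5 + a))
-(H(L) - 158)² = -((6/5)*(-7)*(8 + 5*(-7)) - 158)² = -((6/5)*(-7)*(8 - 35) - 158)² = -((6/5)*(-7)*(-27) - 158)² = -(1134/5 - 158)² = -(344/5)² = -1*118336/25 = -118336/25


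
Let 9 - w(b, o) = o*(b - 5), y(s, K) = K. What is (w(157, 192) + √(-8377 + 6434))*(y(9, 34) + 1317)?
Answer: -39415425 + 1351*I*√1943 ≈ -3.9415e+7 + 59551.0*I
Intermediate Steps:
w(b, o) = 9 - o*(-5 + b) (w(b, o) = 9 - o*(b - 5) = 9 - o*(-5 + b))
(w(157, 192) + √(-8377 + 6434))*(y(9, 34) + 1317) = ((9 + 5*192 - 1*157*192) + √(-8377 + 6434))*(34 + 1317) = ((9 + 960 - 30144) + √(-1943))*1351 = (-29175 + I*√1943)*1351 = -39415425 + 1351*I*√1943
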